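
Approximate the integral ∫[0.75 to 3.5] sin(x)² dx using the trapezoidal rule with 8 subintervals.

f(x) = sin(x)²
a = 0.75, b = 3.5, n = 8
h = (b - a)/n = 0.343750

Trapezoidal rule: (h/2)[f(x₀) + 2f(x₁) + 2f(x₂) + ... + f(xₙ)]

x_0 = 0.7500, f(x_0) = 0.464631, coefficient = 1
x_1 = 1.0938, f(x_1) = 0.789175, coefficient = 2
x_2 = 1.4375, f(x_2) = 0.982337, coefficient = 2
x_3 = 1.7812, f(x_3) = 0.956359, coefficient = 2
x_4 = 2.1250, f(x_4) = 0.723044, coefficient = 2
x_5 = 2.4688, f(x_5) = 0.388393, coefficient = 2
x_6 = 2.8125, f(x_6) = 0.104448, coefficient = 2
x_7 = 3.1562, f(x_7) = 0.000215, coefficient = 2
x_8 = 3.5000, f(x_8) = 0.123049, coefficient = 1

I ≈ (0.343750/2) × 8.475621 = 1.456747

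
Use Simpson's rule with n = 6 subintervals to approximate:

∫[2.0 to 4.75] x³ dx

f(x) = x³
a = 2.0, b = 4.75, n = 6
h = (b - a)/n = 0.458333

Simpson's rule: (h/3)[f(x₀) + 4f(x₁) + 2f(x₂) + ... + f(xₙ)]

x_0 = 2.0000, f(x_0) = 8.000000, coefficient = 1
x_1 = 2.4583, f(x_1) = 14.856698, coefficient = 4
x_2 = 2.9167, f(x_2) = 24.811921, coefficient = 2
x_3 = 3.3750, f(x_3) = 38.443359, coefficient = 4
x_4 = 3.8333, f(x_4) = 56.328704, coefficient = 2
x_5 = 4.2917, f(x_5) = 79.045645, coefficient = 4
x_6 = 4.7500, f(x_6) = 107.171875, coefficient = 1

I ≈ (0.458333/3) × 806.835937 = 123.266602
Exact value: 123.266602
Error: 0.000000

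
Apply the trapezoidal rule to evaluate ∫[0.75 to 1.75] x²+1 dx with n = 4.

f(x) = x²+1
a = 0.75, b = 1.75, n = 4
h = (b - a)/n = 0.250000

Trapezoidal rule: (h/2)[f(x₀) + 2f(x₁) + 2f(x₂) + ... + f(xₙ)]

x_0 = 0.7500, f(x_0) = 1.562500, coefficient = 1
x_1 = 1.0000, f(x_1) = 2.000000, coefficient = 2
x_2 = 1.2500, f(x_2) = 2.562500, coefficient = 2
x_3 = 1.5000, f(x_3) = 3.250000, coefficient = 2
x_4 = 1.7500, f(x_4) = 4.062500, coefficient = 1

I ≈ (0.250000/2) × 21.250000 = 2.656250
Exact value: 2.645833
Error: 0.010417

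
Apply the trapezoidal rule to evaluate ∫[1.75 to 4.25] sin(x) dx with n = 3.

f(x) = sin(x)
a = 1.75, b = 4.25, n = 3
h = (b - a)/n = 0.833333

Trapezoidal rule: (h/2)[f(x₀) + 2f(x₁) + 2f(x₂) + ... + f(xₙ)]

x_0 = 1.7500, f(x_0) = 0.983986, coefficient = 1
x_1 = 2.5833, f(x_1) = 0.529711, coefficient = 2
x_2 = 3.4167, f(x_2) = -0.271618, coefficient = 2
x_3 = 4.2500, f(x_3) = -0.894989, coefficient = 1

I ≈ (0.833333/2) × 0.605181 = 0.252159
Exact value: 0.267841
Error: 0.015683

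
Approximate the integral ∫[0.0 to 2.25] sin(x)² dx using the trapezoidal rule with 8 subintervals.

f(x) = sin(x)²
a = 0.0, b = 2.25, n = 8
h = (b - a)/n = 0.281250

Trapezoidal rule: (h/2)[f(x₀) + 2f(x₁) + 2f(x₂) + ... + f(xₙ)]

x_0 = 0.0000, f(x_0) = 0.000000, coefficient = 1
x_1 = 0.2812, f(x_1) = 0.077038, coefficient = 2
x_2 = 0.5625, f(x_2) = 0.284412, coefficient = 2
x_3 = 0.8438, f(x_3) = 0.558219, coefficient = 2
x_4 = 1.1250, f(x_4) = 0.814087, coefficient = 2
x_5 = 1.4062, f(x_5) = 0.973168, coefficient = 2
x_6 = 1.6875, f(x_6) = 0.986442, coefficient = 2
x_7 = 1.9688, f(x_7) = 0.849818, coefficient = 2
x_8 = 2.2500, f(x_8) = 0.605398, coefficient = 1

I ≈ (0.281250/2) × 9.691766 = 1.362905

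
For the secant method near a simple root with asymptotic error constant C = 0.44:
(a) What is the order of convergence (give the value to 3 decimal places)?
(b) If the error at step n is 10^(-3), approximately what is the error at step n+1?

(a) Secant method has superlinear convergence with order φ = (1+√5)/2 ≈ 1.618.
    This means |e_{n+1}| ≈ C|e_n|^1.618.

(b) With |e_n| = 10^(-3) and C = 0.44:
    |e_{n+1}| ≈ 0.44 × (10^(-3))^1.618 = 0.44 × 10^(-4.85)

(a) ≈ 1.618 (golden ratio); (b) |e_{n+1}| ≈ 6.157e-06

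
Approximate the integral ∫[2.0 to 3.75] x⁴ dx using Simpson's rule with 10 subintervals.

f(x) = x⁴
a = 2.0, b = 3.75, n = 10
h = (b - a)/n = 0.175000

Simpson's rule: (h/3)[f(x₀) + 4f(x₁) + 2f(x₂) + ... + f(xₙ)]

x_0 = 2.0000, f(x_0) = 16.000000, coefficient = 1
x_1 = 2.1750, f(x_1) = 22.378813, coefficient = 4
x_2 = 2.3500, f(x_2) = 30.498006, coefficient = 2
x_3 = 2.5250, f(x_3) = 40.648594, coefficient = 4
x_4 = 2.7000, f(x_4) = 53.144100, coefficient = 2
x_5 = 2.8750, f(x_5) = 68.320557, coefficient = 4
x_6 = 3.0500, f(x_6) = 86.536506, coefficient = 2
x_7 = 3.2250, f(x_7) = 108.173000, coefficient = 4
x_8 = 3.4000, f(x_8) = 133.633600, coefficient = 2
x_9 = 3.5750, f(x_9) = 163.344375, coefficient = 4
x_10 = 3.7500, f(x_10) = 197.753906, coefficient = 1

I ≈ (0.175000/3) × 2432.839689 = 141.915649
Exact value: 141.915430
Error: 0.000219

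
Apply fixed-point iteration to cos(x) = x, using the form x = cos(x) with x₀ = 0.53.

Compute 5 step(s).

Equation: cos(x) = x
Fixed-point form: x = cos(x)
x₀ = 0.53

x_1 = g(0.530000) = 0.862807
x_2 = g(0.862807) = 0.650308
x_3 = g(0.650308) = 0.795898
x_4 = g(0.795898) = 0.699644
x_5 = g(0.699644) = 0.765072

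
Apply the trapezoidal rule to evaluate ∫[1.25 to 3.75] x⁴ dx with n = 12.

f(x) = x⁴
a = 1.25, b = 3.75, n = 12
h = (b - a)/n = 0.208333

Trapezoidal rule: (h/2)[f(x₀) + 2f(x₁) + 2f(x₂) + ... + f(xₙ)]

x_0 = 1.2500, f(x_0) = 2.441406, coefficient = 1
x_1 = 1.4583, f(x_1) = 4.523006, coefficient = 2
x_2 = 1.6667, f(x_2) = 7.716049, coefficient = 2
x_3 = 1.8750, f(x_3) = 12.359619, coefficient = 2
x_4 = 2.0833, f(x_4) = 18.838011, coefficient = 2
x_5 = 2.2917, f(x_5) = 27.580732, coefficient = 2
x_6 = 2.5000, f(x_6) = 39.062500, coefficient = 2
x_7 = 2.7083, f(x_7) = 53.803244, coefficient = 2
x_8 = 2.9167, f(x_8) = 72.368104, coefficient = 2
x_9 = 3.1250, f(x_9) = 95.367432, coefficient = 2
x_10 = 3.3333, f(x_10) = 123.456790, coefficient = 2
x_11 = 3.5417, f(x_11) = 157.336953, coefficient = 2
x_12 = 3.7500, f(x_12) = 197.753906, coefficient = 1

I ≈ (0.208333/2) × 1425.020194 = 148.439604
Exact value: 147.705078
Error: 0.734525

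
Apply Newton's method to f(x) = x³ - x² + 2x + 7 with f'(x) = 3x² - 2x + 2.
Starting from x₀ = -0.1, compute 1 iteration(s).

f(x) = x³ - x² + 2x + 7
f'(x) = 3x² - 2x + 2
x₀ = -0.1

Newton-Raphson formula: x_{n+1} = x_n - f(x_n)/f'(x_n)

Iteration 1:
  f(-0.100000) = 6.789000
  f'(-0.100000) = 2.230000
  x_1 = -0.100000 - 6.789000/2.230000 = -3.144395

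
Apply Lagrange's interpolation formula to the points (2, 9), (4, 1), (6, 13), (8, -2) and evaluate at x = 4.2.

Lagrange interpolation formula:
P(x) = Σ yᵢ × Lᵢ(x)
where Lᵢ(x) = Π_{j≠i} (x - xⱼ)/(xᵢ - xⱼ)

L_0(4.2) = (4.2 - 4)/(2 - 4) × (4.2 - 6)/(2 - 6) × (4.2 - 8)/(2 - 8) = -0.028500
L_1(4.2) = (4.2 - 2)/(4 - 2) × (4.2 - 6)/(4 - 6) × (4.2 - 8)/(4 - 8) = 0.940500
L_2(4.2) = (4.2 - 2)/(6 - 2) × (4.2 - 4)/(6 - 4) × (4.2 - 8)/(6 - 8) = 0.104500
L_3(4.2) = (4.2 - 2)/(8 - 2) × (4.2 - 4)/(8 - 4) × (4.2 - 6)/(8 - 6) = -0.016500

P(4.2) = 9×L_0(4.2) + 1×L_1(4.2) + 13×L_2(4.2) + (-2)×L_3(4.2)
P(4.2) = 2.075500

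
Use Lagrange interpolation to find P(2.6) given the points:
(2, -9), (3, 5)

Lagrange interpolation formula:
P(x) = Σ yᵢ × Lᵢ(x)
where Lᵢ(x) = Π_{j≠i} (x - xⱼ)/(xᵢ - xⱼ)

L_0(2.6) = (2.6 - 3)/(2 - 3) = 0.400000
L_1(2.6) = (2.6 - 2)/(3 - 2) = 0.600000

P(2.6) = (-9)×L_0(2.6) + 5×L_1(2.6)
P(2.6) = -0.600000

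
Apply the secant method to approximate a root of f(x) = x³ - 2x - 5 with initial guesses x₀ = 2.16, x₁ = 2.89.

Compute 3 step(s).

f(x) = x³ - 2x - 5
x₀ = 2.16, x₁ = 2.89

Secant formula: x_{n+1} = x_n - f(x_n)(x_n - x_{n-1})/(f(x_n) - f(x_{n-1}))

Iteration 1:
  f(2.160000) = 0.757696
  f(2.890000) = 13.357569
  x_2 = 2.890000 - 13.357569×(2.890000 - 2.160000)/(13.357569 - 0.757696)
       = 2.116101
Iteration 2:
  f(2.890000) = 13.357569
  f(2.116101) = 0.243455
  x_3 = 2.116101 - 0.243455×(2.116101 - 2.890000)/(0.243455 - 13.357569)
       = 2.101734
Iteration 3:
  f(2.116101) = 0.243455
  f(2.101734) = 0.080496
  x_4 = 2.101734 - 0.080496×(2.101734 - 2.116101)/(0.080496 - 0.243455)
       = 2.094638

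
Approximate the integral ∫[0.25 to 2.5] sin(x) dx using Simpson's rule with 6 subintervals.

f(x) = sin(x)
a = 0.25, b = 2.5, n = 6
h = (b - a)/n = 0.375000

Simpson's rule: (h/3)[f(x₀) + 4f(x₁) + 2f(x₂) + ... + f(xₙ)]

x_0 = 0.2500, f(x_0) = 0.247404, coefficient = 1
x_1 = 0.6250, f(x_1) = 0.585097, coefficient = 4
x_2 = 1.0000, f(x_2) = 0.841471, coefficient = 2
x_3 = 1.3750, f(x_3) = 0.980893, coefficient = 4
x_4 = 1.7500, f(x_4) = 0.983986, coefficient = 2
x_5 = 2.1250, f(x_5) = 0.850320, coefficient = 4
x_6 = 2.5000, f(x_6) = 0.598472, coefficient = 1

I ≈ (0.375000/3) × 14.162030 = 1.770254
Exact value: 1.770056
Error: 0.000198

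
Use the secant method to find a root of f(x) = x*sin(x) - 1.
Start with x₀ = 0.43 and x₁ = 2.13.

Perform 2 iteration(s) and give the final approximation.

f(x) = x*sin(x) - 1
x₀ = 0.43, x₁ = 2.13

Secant formula: x_{n+1} = x_n - f(x_n)(x_n - x_{n-1})/(f(x_n) - f(x_{n-1}))

Iteration 1:
  f(0.430000) = -0.820746
  f(2.130000) = 0.805554
  x_2 = 2.130000 - 0.805554×(2.130000 - 0.430000)/(0.805554 - (-0.820746))
       = 1.287940
Iteration 2:
  f(2.130000) = 0.805554
  f(1.287940) = 0.236760
  x_3 = 1.287940 - 0.236760×(1.287940 - 2.130000)/(0.236760 - 0.805554)
       = 0.937433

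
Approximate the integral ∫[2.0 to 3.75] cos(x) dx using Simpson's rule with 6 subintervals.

f(x) = cos(x)
a = 2.0, b = 3.75, n = 6
h = (b - a)/n = 0.291667

Simpson's rule: (h/3)[f(x₀) + 4f(x₁) + 2f(x₂) + ... + f(xₙ)]

x_0 = 2.0000, f(x_0) = -0.416147, coefficient = 1
x_1 = 2.2917, f(x_1) = -0.660039, coefficient = 4
x_2 = 2.5833, f(x_2) = -0.848178, coefficient = 2
x_3 = 2.8750, f(x_3) = -0.964674, coefficient = 4
x_4 = 3.1667, f(x_4) = -0.999686, coefficient = 2
x_5 = 3.4583, f(x_5) = -0.950256, coefficient = 4
x_6 = 3.7500, f(x_6) = -0.820559, coefficient = 1

I ≈ (0.291667/3) × -15.232309 = -1.480919
Exact value: -1.480859
Error: 0.000060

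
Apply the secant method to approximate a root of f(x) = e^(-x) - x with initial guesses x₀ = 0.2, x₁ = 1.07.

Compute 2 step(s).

f(x) = e^(-x) - x
x₀ = 0.2, x₁ = 1.07

Secant formula: x_{n+1} = x_n - f(x_n)(x_n - x_{n-1})/(f(x_n) - f(x_{n-1}))

Iteration 1:
  f(0.200000) = 0.618731
  f(1.070000) = -0.726991
  x_2 = 1.070000 - (-0.726991)×(1.070000 - 0.200000)/(-0.726991 - 0.618731)
       = 0.600005
Iteration 2:
  f(1.070000) = -0.726991
  f(0.600005) = -0.051196
  x_3 = 0.600005 - (-0.051196)×(0.600005 - 1.070000)/(-0.051196 - (-0.726991))
       = 0.564400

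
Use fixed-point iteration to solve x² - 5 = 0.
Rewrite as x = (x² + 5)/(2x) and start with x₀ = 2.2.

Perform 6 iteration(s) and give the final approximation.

Equation: x² - 5 = 0
Fixed-point form: x = (x² + 5)/(2x)
x₀ = 2.2

x_1 = g(2.200000) = 2.236364
x_2 = g(2.236364) = 2.236068
x_3 = g(2.236068) = 2.236068
x_4 = g(2.236068) = 2.236068
x_5 = g(2.236068) = 2.236068
x_6 = g(2.236068) = 2.236068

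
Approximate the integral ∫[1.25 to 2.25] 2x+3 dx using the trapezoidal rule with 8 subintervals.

f(x) = 2x+3
a = 1.25, b = 2.25, n = 8
h = (b - a)/n = 0.125000

Trapezoidal rule: (h/2)[f(x₀) + 2f(x₁) + 2f(x₂) + ... + f(xₙ)]

x_0 = 1.2500, f(x_0) = 5.500000, coefficient = 1
x_1 = 1.3750, f(x_1) = 5.750000, coefficient = 2
x_2 = 1.5000, f(x_2) = 6.000000, coefficient = 2
x_3 = 1.6250, f(x_3) = 6.250000, coefficient = 2
x_4 = 1.7500, f(x_4) = 6.500000, coefficient = 2
x_5 = 1.8750, f(x_5) = 6.750000, coefficient = 2
x_6 = 2.0000, f(x_6) = 7.000000, coefficient = 2
x_7 = 2.1250, f(x_7) = 7.250000, coefficient = 2
x_8 = 2.2500, f(x_8) = 7.500000, coefficient = 1

I ≈ (0.125000/2) × 104.000000 = 6.500000
Exact value: 6.500000
Error: 0.000000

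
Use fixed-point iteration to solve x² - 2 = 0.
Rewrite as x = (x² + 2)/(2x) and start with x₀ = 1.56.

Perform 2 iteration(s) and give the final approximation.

Equation: x² - 2 = 0
Fixed-point form: x = (x² + 2)/(2x)
x₀ = 1.56

x_1 = g(1.560000) = 1.421026
x_2 = g(1.421026) = 1.414230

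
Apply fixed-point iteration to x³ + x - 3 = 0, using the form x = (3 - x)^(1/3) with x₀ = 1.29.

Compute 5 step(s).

Equation: x³ + x - 3 = 0
Fixed-point form: x = (3 - x)^(1/3)
x₀ = 1.29

x_1 = g(1.290000) = 1.195819
x_2 = g(1.195819) = 1.217382
x_3 = g(1.217382) = 1.212512
x_4 = g(1.212512) = 1.213615
x_5 = g(1.213615) = 1.213366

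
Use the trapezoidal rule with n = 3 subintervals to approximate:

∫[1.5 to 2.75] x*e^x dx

f(x) = x*e^x
a = 1.5, b = 2.75, n = 3
h = (b - a)/n = 0.416667

Trapezoidal rule: (h/2)[f(x₀) + 2f(x₁) + 2f(x₂) + ... + f(xₙ)]

x_0 = 1.5000, f(x_0) = 6.722534, coefficient = 1
x_1 = 1.9167, f(x_1) = 13.029998, coefficient = 2
x_2 = 2.3333, f(x_2) = 24.061937, coefficient = 2
x_3 = 2.7500, f(x_3) = 43.017238, coefficient = 1

I ≈ (0.416667/2) × 123.923640 = 25.817425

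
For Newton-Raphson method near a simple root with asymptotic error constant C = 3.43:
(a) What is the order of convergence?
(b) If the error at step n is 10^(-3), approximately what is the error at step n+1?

(a) Newton-Raphson has quadratic (order 2) convergence near simple roots.
    This means |e_{n+1}| ≈ C|e_n|².

(b) With |e_n| = 10^(-3) and C = 3.43:
    |e_{n+1}| ≈ 3.43 × (10^(-3))² = 3.43 × 10^(-6)

(a) 2 (quadratic); (b) |e_{n+1}| ≈ 3.430e-06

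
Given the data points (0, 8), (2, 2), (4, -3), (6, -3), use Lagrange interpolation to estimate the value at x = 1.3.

Lagrange interpolation formula:
P(x) = Σ yᵢ × Lᵢ(x)
where Lᵢ(x) = Π_{j≠i} (x - xⱼ)/(xᵢ - xⱼ)

L_0(1.3) = (1.3 - 2)/(0 - 2) × (1.3 - 4)/(0 - 4) × (1.3 - 6)/(0 - 6) = 0.185062
L_1(1.3) = (1.3 - 0)/(2 - 0) × (1.3 - 4)/(2 - 4) × (1.3 - 6)/(2 - 6) = 1.031063
L_2(1.3) = (1.3 - 0)/(4 - 0) × (1.3 - 2)/(4 - 2) × (1.3 - 6)/(4 - 6) = -0.267313
L_3(1.3) = (1.3 - 0)/(6 - 0) × (1.3 - 2)/(6 - 2) × (1.3 - 4)/(6 - 4) = 0.051188

P(1.3) = 8×L_0(1.3) + 2×L_1(1.3) + (-3)×L_2(1.3) + (-3)×L_3(1.3)
P(1.3) = 4.191000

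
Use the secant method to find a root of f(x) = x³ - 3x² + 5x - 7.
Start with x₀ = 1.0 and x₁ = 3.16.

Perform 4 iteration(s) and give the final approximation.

f(x) = x³ - 3x² + 5x - 7
x₀ = 1.0, x₁ = 3.16

Secant formula: x_{n+1} = x_n - f(x_n)(x_n - x_{n-1})/(f(x_n) - f(x_{n-1}))

Iteration 1:
  f(1.000000) = -4.000000
  f(3.160000) = 10.397696
  x_2 = 3.160000 - 10.397696×(3.160000 - 1.000000)/(10.397696 - (-4.000000))
       = 1.600096
Iteration 2:
  f(3.160000) = 10.397696
  f(1.600096) = -2.583704
  x_3 = 1.600096 - (-2.583704)×(1.600096 - 3.160000)/(-2.583704 - 10.397696)
       = 1.910566
Iteration 3:
  f(1.600096) = -2.583704
  f(1.910566) = -1.423892
  x_4 = 1.910566 - (-1.423892)×(1.910566 - 1.600096)/(-1.423892 - (-2.583704))
       = 2.291726
Iteration 4:
  f(1.910566) = -1.423892
  f(2.291726) = 0.738772
  x_5 = 2.291726 - 0.738772×(2.291726 - 1.910566)/(0.738772 - (-1.423892))
       = 2.161521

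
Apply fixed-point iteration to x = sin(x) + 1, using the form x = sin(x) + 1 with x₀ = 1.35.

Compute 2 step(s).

Equation: x = sin(x) + 1
Fixed-point form: x = sin(x) + 1
x₀ = 1.35

x_1 = g(1.350000) = 1.975723
x_2 = g(1.975723) = 1.919131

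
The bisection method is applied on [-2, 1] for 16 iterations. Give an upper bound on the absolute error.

Bisection error bound: |error| ≤ (b-a)/2^n
|error| ≤ (1 - (-2))/2^16 = 3/2^16
|error| ≤ 0.0000457764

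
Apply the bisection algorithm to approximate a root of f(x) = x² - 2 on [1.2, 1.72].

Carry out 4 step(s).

f(x) = x² - 2
Initial interval: [1.2, 1.72]

Iteration 1:
  c_1 = (1.200000 + 1.720000)/2 = 1.460000
  f(c_1) = f(1.460000) = 0.131600
  f(a) × f(c) < 0, new interval: [1.200000, 1.460000]
Iteration 2:
  c_2 = (1.200000 + 1.460000)/2 = 1.330000
  f(c_2) = f(1.330000) = -0.231100
  f(a) × f(c) ≥ 0, new interval: [1.330000, 1.460000]
Iteration 3:
  c_3 = (1.330000 + 1.460000)/2 = 1.395000
  f(c_3) = f(1.395000) = -0.053975
  f(a) × f(c) ≥ 0, new interval: [1.395000, 1.460000]
Iteration 4:
  c_4 = (1.395000 + 1.460000)/2 = 1.427500
  f(c_4) = f(1.427500) = 0.037756
  f(a) × f(c) < 0, new interval: [1.395000, 1.427500]

After 4 iteration(s), the approximation is c_4 = 1.427500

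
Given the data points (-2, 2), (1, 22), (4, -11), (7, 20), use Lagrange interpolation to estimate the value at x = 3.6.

Lagrange interpolation formula:
P(x) = Σ yᵢ × Lᵢ(x)
where Lᵢ(x) = Π_{j≠i} (x - xⱼ)/(xᵢ - xⱼ)

L_0(3.6) = (3.6 - 1)/(-2 - 1) × (3.6 - 4)/(-2 - 4) × (3.6 - 7)/(-2 - 7) = -0.021827
L_1(3.6) = (3.6 - (-2))/(1 - (-2)) × (3.6 - 4)/(1 - 4) × (3.6 - 7)/(1 - 7) = 0.141037
L_2(3.6) = (3.6 - (-2))/(4 - (-2)) × (3.6 - 1)/(4 - 1) × (3.6 - 7)/(4 - 7) = 0.916741
L_3(3.6) = (3.6 - (-2))/(7 - (-2)) × (3.6 - 1)/(7 - 1) × (3.6 - 4)/(7 - 4) = -0.035951

P(3.6) = 2×L_0(3.6) + 22×L_1(3.6) + (-11)×L_2(3.6) + 20×L_3(3.6)
P(3.6) = -7.744000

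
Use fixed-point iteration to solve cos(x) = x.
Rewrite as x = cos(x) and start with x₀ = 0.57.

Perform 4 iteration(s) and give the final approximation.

Equation: cos(x) = x
Fixed-point form: x = cos(x)
x₀ = 0.57

x_1 = g(0.570000) = 0.841901
x_2 = g(0.841901) = 0.666046
x_3 = g(0.666046) = 0.786271
x_4 = g(0.786271) = 0.706489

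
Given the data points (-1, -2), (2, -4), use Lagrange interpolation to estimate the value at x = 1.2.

Lagrange interpolation formula:
P(x) = Σ yᵢ × Lᵢ(x)
where Lᵢ(x) = Π_{j≠i} (x - xⱼ)/(xᵢ - xⱼ)

L_0(1.2) = (1.2 - 2)/(-1 - 2) = 0.266667
L_1(1.2) = (1.2 - (-1))/(2 - (-1)) = 0.733333

P(1.2) = (-2)×L_0(1.2) + (-4)×L_1(1.2)
P(1.2) = -3.466667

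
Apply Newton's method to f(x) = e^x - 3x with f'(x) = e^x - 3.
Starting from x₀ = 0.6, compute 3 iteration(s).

f(x) = e^x - 3x
f'(x) = e^x - 3
x₀ = 0.6

Newton-Raphson formula: x_{n+1} = x_n - f(x_n)/f'(x_n)

Iteration 1:
  f(0.600000) = 0.022119
  f'(0.600000) = -1.177881
  x_1 = 0.600000 - 0.022119/(-1.177881) = 0.618778
Iteration 2:
  f(0.618778) = 0.000323
  f'(0.618778) = -1.143341
  x_2 = 0.618778 - 0.000323/(-1.143341) = 0.619061
Iteration 3:
  f(0.619061) = 0.000000
  f'(0.619061) = -1.142816
  x_3 = 0.619061 - 0.000000/(-1.142816) = 0.619061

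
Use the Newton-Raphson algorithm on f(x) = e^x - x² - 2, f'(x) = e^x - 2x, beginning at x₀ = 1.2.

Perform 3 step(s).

f(x) = e^x - x² - 2
f'(x) = e^x - 2x
x₀ = 1.2

Newton-Raphson formula: x_{n+1} = x_n - f(x_n)/f'(x_n)

Iteration 1:
  f(1.200000) = -0.119883
  f'(1.200000) = 0.920117
  x_1 = 1.200000 - (-0.119883)/0.920117 = 1.330291
Iteration 2:
  f(1.330291) = 0.012470
  f'(1.330291) = 1.121562
  x_2 = 1.330291 - 0.012470/1.121562 = 1.319173
Iteration 3:
  f(1.319173) = 0.000109
  f'(1.319173) = 1.101981
  x_3 = 1.319173 - 0.000109/1.101981 = 1.319074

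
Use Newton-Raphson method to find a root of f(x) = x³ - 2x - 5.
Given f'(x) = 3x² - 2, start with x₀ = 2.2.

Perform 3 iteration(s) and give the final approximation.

f(x) = x³ - 2x - 5
f'(x) = 3x² - 2
x₀ = 2.2

Newton-Raphson formula: x_{n+1} = x_n - f(x_n)/f'(x_n)

Iteration 1:
  f(2.200000) = 1.248000
  f'(2.200000) = 12.520000
  x_1 = 2.200000 - 1.248000/12.520000 = 2.100319
Iteration 2:
  f(2.100319) = 0.064589
  f'(2.100319) = 11.234026
  x_2 = 2.100319 - 0.064589/11.234026 = 2.094570
Iteration 3:
  f(2.094570) = 0.000208
  f'(2.094570) = 11.161672
  x_3 = 2.094570 - 0.000208/11.161672 = 2.094551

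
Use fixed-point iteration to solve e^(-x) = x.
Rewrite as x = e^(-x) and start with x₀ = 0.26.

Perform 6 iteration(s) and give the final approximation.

Equation: e^(-x) = x
Fixed-point form: x = e^(-x)
x₀ = 0.26

x_1 = g(0.260000) = 0.771052
x_2 = g(0.771052) = 0.462526
x_3 = g(0.462526) = 0.629691
x_4 = g(0.629691) = 0.532757
x_5 = g(0.532757) = 0.586985
x_6 = g(0.586985) = 0.556001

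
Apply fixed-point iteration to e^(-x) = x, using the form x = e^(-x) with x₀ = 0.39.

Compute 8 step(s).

Equation: e^(-x) = x
Fixed-point form: x = e^(-x)
x₀ = 0.39

x_1 = g(0.390000) = 0.677057
x_2 = g(0.677057) = 0.508110
x_3 = g(0.508110) = 0.601631
x_4 = g(0.601631) = 0.547917
x_5 = g(0.547917) = 0.578153
x_6 = g(0.578153) = 0.560934
x_7 = g(0.560934) = 0.570676
x_8 = g(0.570676) = 0.565143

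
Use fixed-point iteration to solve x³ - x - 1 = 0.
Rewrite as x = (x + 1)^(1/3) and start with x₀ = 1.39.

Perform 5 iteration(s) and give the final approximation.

Equation: x³ - x - 1 = 0
Fixed-point form: x = (x + 1)^(1/3)
x₀ = 1.39

x_1 = g(1.390000) = 1.337004
x_2 = g(1.337004) = 1.327048
x_3 = g(1.327048) = 1.325160
x_4 = g(1.325160) = 1.324802
x_5 = g(1.324802) = 1.324734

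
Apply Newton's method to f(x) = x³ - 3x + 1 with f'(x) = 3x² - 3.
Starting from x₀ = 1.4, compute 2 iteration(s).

f(x) = x³ - 3x + 1
f'(x) = 3x² - 3
x₀ = 1.4

Newton-Raphson formula: x_{n+1} = x_n - f(x_n)/f'(x_n)

Iteration 1:
  f(1.400000) = -0.456000
  f'(1.400000) = 2.880000
  x_1 = 1.400000 - (-0.456000)/2.880000 = 1.558333
Iteration 2:
  f(1.558333) = 0.109261
  f'(1.558333) = 4.285208
  x_2 = 1.558333 - 0.109261/4.285208 = 1.532836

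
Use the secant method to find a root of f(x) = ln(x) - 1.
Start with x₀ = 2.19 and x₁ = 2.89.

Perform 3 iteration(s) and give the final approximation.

f(x) = ln(x) - 1
x₀ = 2.19, x₁ = 2.89

Secant formula: x_{n+1} = x_n - f(x_n)(x_n - x_{n-1})/(f(x_n) - f(x_{n-1}))

Iteration 1:
  f(2.190000) = -0.216098
  f(2.890000) = 0.061257
  x_2 = 2.890000 - 0.061257×(2.890000 - 2.190000)/(0.061257 - (-0.216098))
       = 2.735398
Iteration 2:
  f(2.890000) = 0.061257
  f(2.735398) = 0.006277
  x_3 = 2.735398 - 0.006277×(2.735398 - 2.890000)/(0.006277 - 0.061257)
       = 2.717747
Iteration 3:
  f(2.735398) = 0.006277
  f(2.717747) = -0.000197
  x_4 = 2.717747 - (-0.000197)×(2.717747 - 2.735398)/(-0.000197 - 0.006277)
       = 2.718284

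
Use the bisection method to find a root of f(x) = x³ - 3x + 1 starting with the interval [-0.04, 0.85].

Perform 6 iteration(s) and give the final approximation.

f(x) = x³ - 3x + 1
Initial interval: [-0.04, 0.85]

Iteration 1:
  c_1 = (-0.040000 + 0.850000)/2 = 0.405000
  f(c_1) = f(0.405000) = -0.148570
  f(a) × f(c) < 0, new interval: [-0.040000, 0.405000]
Iteration 2:
  c_2 = (-0.040000 + 0.405000)/2 = 0.182500
  f(c_2) = f(0.182500) = 0.458578
  f(a) × f(c) ≥ 0, new interval: [0.182500, 0.405000]
Iteration 3:
  c_3 = (0.182500 + 0.405000)/2 = 0.293750
  f(c_3) = f(0.293750) = 0.144097
  f(a) × f(c) ≥ 0, new interval: [0.293750, 0.405000]
Iteration 4:
  c_4 = (0.293750 + 0.405000)/2 = 0.349375
  f(c_4) = f(0.349375) = -0.005479
  f(a) × f(c) < 0, new interval: [0.293750, 0.349375]
Iteration 5:
  c_5 = (0.293750 + 0.349375)/2 = 0.321562
  f(c_5) = f(0.321562) = 0.068563
  f(a) × f(c) ≥ 0, new interval: [0.321562, 0.349375]
Iteration 6:
  c_6 = (0.321562 + 0.349375)/2 = 0.335469
  f(c_6) = f(0.335469) = 0.031347
  f(a) × f(c) ≥ 0, new interval: [0.335469, 0.349375]

After 6 iteration(s), the approximation is c_6 = 0.335469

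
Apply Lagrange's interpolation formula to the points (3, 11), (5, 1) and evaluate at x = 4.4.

Lagrange interpolation formula:
P(x) = Σ yᵢ × Lᵢ(x)
where Lᵢ(x) = Π_{j≠i} (x - xⱼ)/(xᵢ - xⱼ)

L_0(4.4) = (4.4 - 5)/(3 - 5) = 0.300000
L_1(4.4) = (4.4 - 3)/(5 - 3) = 0.700000

P(4.4) = 11×L_0(4.4) + 1×L_1(4.4)
P(4.4) = 4.000000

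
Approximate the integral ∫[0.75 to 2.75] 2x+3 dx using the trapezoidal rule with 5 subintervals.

f(x) = 2x+3
a = 0.75, b = 2.75, n = 5
h = (b - a)/n = 0.400000

Trapezoidal rule: (h/2)[f(x₀) + 2f(x₁) + 2f(x₂) + ... + f(xₙ)]

x_0 = 0.7500, f(x_0) = 4.500000, coefficient = 1
x_1 = 1.1500, f(x_1) = 5.300000, coefficient = 2
x_2 = 1.5500, f(x_2) = 6.100000, coefficient = 2
x_3 = 1.9500, f(x_3) = 6.900000, coefficient = 2
x_4 = 2.3500, f(x_4) = 7.700000, coefficient = 2
x_5 = 2.7500, f(x_5) = 8.500000, coefficient = 1

I ≈ (0.400000/2) × 65.000000 = 13.000000
Exact value: 13.000000
Error: 0.000000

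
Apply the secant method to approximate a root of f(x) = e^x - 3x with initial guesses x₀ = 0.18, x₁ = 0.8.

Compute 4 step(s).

f(x) = e^x - 3x
x₀ = 0.18, x₁ = 0.8

Secant formula: x_{n+1} = x_n - f(x_n)(x_n - x_{n-1})/(f(x_n) - f(x_{n-1}))

Iteration 1:
  f(0.180000) = 0.657217
  f(0.800000) = -0.174459
  x_2 = 0.800000 - (-0.174459)×(0.800000 - 0.180000)/(-0.174459 - 0.657217)
       = 0.669944
Iteration 2:
  f(0.800000) = -0.174459
  f(0.669944) = -0.055704
  x_3 = 0.669944 - (-0.055704)×(0.669944 - 0.800000)/(-0.055704 - (-0.174459))
       = 0.608939
Iteration 3:
  f(0.669944) = -0.055704
  f(0.608939) = 0.011663
  x_4 = 0.608939 - 0.011663×(0.608939 - 0.669944)/(0.011663 - (-0.055704))
       = 0.619500
Iteration 4:
  f(0.608939) = 0.011663
  f(0.619500) = -0.000502
  x_5 = 0.619500 - (-0.000502)×(0.619500 - 0.608939)/(-0.000502 - 0.011663)
       = 0.619065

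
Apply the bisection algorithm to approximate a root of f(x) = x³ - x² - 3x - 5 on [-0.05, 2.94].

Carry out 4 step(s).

f(x) = x³ - x² - 3x - 5
Initial interval: [-0.05, 2.94]

Iteration 1:
  c_1 = (-0.050000 + 2.940000)/2 = 1.445000
  f(c_1) = f(1.445000) = -8.405829
  f(a) × f(c) ≥ 0, new interval: [1.445000, 2.940000]
Iteration 2:
  c_2 = (1.445000 + 2.940000)/2 = 2.192500
  f(c_2) = f(2.192500) = -5.845085
  f(a) × f(c) ≥ 0, new interval: [2.192500, 2.940000]
Iteration 3:
  c_3 = (2.192500 + 2.940000)/2 = 2.566250
  f(c_3) = f(2.566250) = -2.383993
  f(a) × f(c) ≥ 0, new interval: [2.566250, 2.940000]
Iteration 4:
  c_4 = (2.566250 + 2.940000)/2 = 2.753125
  f(c_4) = f(2.753125) = 0.028782
  f(a) × f(c) < 0, new interval: [2.566250, 2.753125]

After 4 iteration(s), the approximation is c_4 = 2.753125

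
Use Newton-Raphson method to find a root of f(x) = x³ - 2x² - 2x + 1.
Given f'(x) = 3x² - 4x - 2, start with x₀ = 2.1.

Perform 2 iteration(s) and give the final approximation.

f(x) = x³ - 2x² - 2x + 1
f'(x) = 3x² - 4x - 2
x₀ = 2.1

Newton-Raphson formula: x_{n+1} = x_n - f(x_n)/f'(x_n)

Iteration 1:
  f(2.100000) = -2.759000
  f'(2.100000) = 2.830000
  x_1 = 2.100000 - (-2.759000)/2.830000 = 3.074912
Iteration 2:
  f(3.074912) = 5.013554
  f'(3.074912) = 14.065599
  x_2 = 3.074912 - 5.013554/14.065599 = 2.718471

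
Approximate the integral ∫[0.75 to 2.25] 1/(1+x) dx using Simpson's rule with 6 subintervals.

f(x) = 1/(1+x)
a = 0.75, b = 2.25, n = 6
h = (b - a)/n = 0.250000

Simpson's rule: (h/3)[f(x₀) + 4f(x₁) + 2f(x₂) + ... + f(xₙ)]

x_0 = 0.7500, f(x_0) = 0.571429, coefficient = 1
x_1 = 1.0000, f(x_1) = 0.500000, coefficient = 4
x_2 = 1.2500, f(x_2) = 0.444444, coefficient = 2
x_3 = 1.5000, f(x_3) = 0.400000, coefficient = 4
x_4 = 1.7500, f(x_4) = 0.363636, coefficient = 2
x_5 = 2.0000, f(x_5) = 0.333333, coefficient = 4
x_6 = 2.2500, f(x_6) = 0.307692, coefficient = 1

I ≈ (0.250000/3) × 7.428616 = 0.619051
Exact value: 0.619039
Error: 0.000012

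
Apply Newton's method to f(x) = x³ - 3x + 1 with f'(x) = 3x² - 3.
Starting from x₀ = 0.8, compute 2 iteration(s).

f(x) = x³ - 3x + 1
f'(x) = 3x² - 3
x₀ = 0.8

Newton-Raphson formula: x_{n+1} = x_n - f(x_n)/f'(x_n)

Iteration 1:
  f(0.800000) = -0.888000
  f'(0.800000) = -1.080000
  x_1 = 0.800000 - (-0.888000)/(-1.080000) = -0.022222
Iteration 2:
  f(-0.022222) = 1.066656
  f'(-0.022222) = -2.998519
  x_2 = -0.022222 - 1.066656/(-2.998519) = 0.333505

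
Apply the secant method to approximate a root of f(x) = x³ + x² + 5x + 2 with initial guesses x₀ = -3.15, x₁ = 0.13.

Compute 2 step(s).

f(x) = x³ + x² + 5x + 2
x₀ = -3.15, x₁ = 0.13

Secant formula: x_{n+1} = x_n - f(x_n)(x_n - x_{n-1})/(f(x_n) - f(x_{n-1}))

Iteration 1:
  f(-3.150000) = -35.083375
  f(0.130000) = 2.669097
  x_2 = 0.130000 - 2.669097×(0.130000 - (-3.150000))/(2.669097 - (-35.083375))
       = -0.101896
Iteration 2:
  f(0.130000) = 2.669097
  f(-0.101896) = 1.499846
  x_3 = -0.101896 - 1.499846×(-0.101896 - 0.130000)/(1.499846 - 2.669097)
       = -0.399358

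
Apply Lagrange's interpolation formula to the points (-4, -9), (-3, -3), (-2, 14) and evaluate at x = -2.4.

Lagrange interpolation formula:
P(x) = Σ yᵢ × Lᵢ(x)
where Lᵢ(x) = Π_{j≠i} (x - xⱼ)/(xᵢ - xⱼ)

L_0(-2.4) = (-2.4 - (-3))/(-4 - (-3)) × (-2.4 - (-2))/(-4 - (-2)) = -0.120000
L_1(-2.4) = (-2.4 - (-4))/(-3 - (-4)) × (-2.4 - (-2))/(-3 - (-2)) = 0.640000
L_2(-2.4) = (-2.4 - (-4))/(-2 - (-4)) × (-2.4 - (-3))/(-2 - (-3)) = 0.480000

P(-2.4) = (-9)×L_0(-2.4) + (-3)×L_1(-2.4) + 14×L_2(-2.4)
P(-2.4) = 5.880000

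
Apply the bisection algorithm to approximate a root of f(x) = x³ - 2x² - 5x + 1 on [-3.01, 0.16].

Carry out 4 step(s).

f(x) = x³ - 2x² - 5x + 1
Initial interval: [-3.01, 0.16]

Iteration 1:
  c_1 = (-3.010000 + 0.160000)/2 = -1.425000
  f(c_1) = f(-1.425000) = 1.170109
  f(a) × f(c) < 0, new interval: [-3.010000, -1.425000]
Iteration 2:
  c_2 = (-3.010000 + (-1.425000))/2 = -2.217500
  f(c_2) = f(-2.217500) = -8.651239
  f(a) × f(c) ≥ 0, new interval: [-2.217500, -1.425000]
Iteration 3:
  c_3 = (-2.217500 + (-1.425000))/2 = -1.821250
  f(c_3) = f(-1.821250) = -2.568651
  f(a) × f(c) ≥ 0, new interval: [-1.821250, -1.425000]
Iteration 4:
  c_4 = (-1.821250 + (-1.425000))/2 = -1.623125
  f(c_4) = f(-1.623125) = -0.429624
  f(a) × f(c) ≥ 0, new interval: [-1.623125, -1.425000]

After 4 iteration(s), the approximation is c_4 = -1.623125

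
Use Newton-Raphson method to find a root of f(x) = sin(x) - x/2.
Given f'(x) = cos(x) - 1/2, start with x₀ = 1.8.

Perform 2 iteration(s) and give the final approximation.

f(x) = sin(x) - x/2
f'(x) = cos(x) - 1/2
x₀ = 1.8

Newton-Raphson formula: x_{n+1} = x_n - f(x_n)/f'(x_n)

Iteration 1:
  f(1.800000) = 0.073848
  f'(1.800000) = -0.727202
  x_1 = 1.800000 - 0.073848/(-0.727202) = 1.901550
Iteration 2:
  f(1.901550) = -0.004977
  f'(1.901550) = -0.824756
  x_2 = 1.901550 - (-0.004977)/(-0.824756) = 1.895515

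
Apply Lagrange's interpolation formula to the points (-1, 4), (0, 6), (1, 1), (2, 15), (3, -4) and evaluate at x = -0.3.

Lagrange interpolation formula:
P(x) = Σ yᵢ × Lᵢ(x)
where Lᵢ(x) = Π_{j≠i} (x - xⱼ)/(xᵢ - xⱼ)

L_0(-0.3) = (-0.3 - 0)/(-1 - 0) × (-0.3 - 1)/(-1 - 1) × (-0.3 - 2)/(-1 - 2) × (-0.3 - 3)/(-1 - 3) = 0.123337
L_1(-0.3) = (-0.3 - (-1))/(0 - (-1)) × (-0.3 - 1)/(0 - 1) × (-0.3 - 2)/(0 - 2) × (-0.3 - 3)/(0 - 3) = 1.151150
L_2(-0.3) = (-0.3 - (-1))/(1 - (-1)) × (-0.3 - 0)/(1 - 0) × (-0.3 - 2)/(1 - 2) × (-0.3 - 3)/(1 - 3) = -0.398475
L_3(-0.3) = (-0.3 - (-1))/(2 - (-1)) × (-0.3 - 0)/(2 - 0) × (-0.3 - 1)/(2 - 1) × (-0.3 - 3)/(2 - 3) = 0.150150
L_4(-0.3) = (-0.3 - (-1))/(3 - (-1)) × (-0.3 - 0)/(3 - 0) × (-0.3 - 1)/(3 - 1) × (-0.3 - 2)/(3 - 2) = -0.026162

P(-0.3) = 4×L_0(-0.3) + 6×L_1(-0.3) + 1×L_2(-0.3) + 15×L_3(-0.3) + (-4)×L_4(-0.3)
P(-0.3) = 9.358675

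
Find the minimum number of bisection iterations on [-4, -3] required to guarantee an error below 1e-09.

We need (b-a)/2^n ≤ 1e-09
(-3 - (-4))/2^n ≤ 1e-09
1/2^n ≤ 1e-09
2^n ≥ 1000000000
n ≥ log₂(1000000000) = 29.90
n ≥ 30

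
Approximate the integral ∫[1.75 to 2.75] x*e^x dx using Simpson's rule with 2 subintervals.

f(x) = x*e^x
a = 1.75, b = 2.75, n = 2
h = (b - a)/n = 0.500000

Simpson's rule: (h/3)[f(x₀) + 4f(x₁) + 2f(x₂) + ... + f(xₙ)]

x_0 = 1.7500, f(x_0) = 10.070555, coefficient = 1
x_1 = 2.2500, f(x_1) = 21.347406, coefficient = 4
x_2 = 2.7500, f(x_2) = 43.017238, coefficient = 1

I ≈ (0.500000/3) × 138.477415 = 23.079569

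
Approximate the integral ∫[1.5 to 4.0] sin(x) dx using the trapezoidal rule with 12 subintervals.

f(x) = sin(x)
a = 1.5, b = 4.0, n = 12
h = (b - a)/n = 0.208333

Trapezoidal rule: (h/2)[f(x₀) + 2f(x₁) + 2f(x₂) + ... + f(xₙ)]

x_0 = 1.5000, f(x_0) = 0.997495, coefficient = 1
x_1 = 1.7083, f(x_1) = 0.990557, coefficient = 2
x_2 = 1.9167, f(x_2) = 0.940781, coefficient = 2
x_3 = 2.1250, f(x_3) = 0.850320, coefficient = 2
x_4 = 2.3333, f(x_4) = 0.723086, coefficient = 2
x_5 = 2.5417, f(x_5) = 0.564581, coefficient = 2
x_6 = 2.7500, f(x_6) = 0.381661, coefficient = 2
x_7 = 2.9583, f(x_7) = 0.182235, coefficient = 2
x_8 = 3.1667, f(x_8) = -0.025071, coefficient = 2
x_9 = 3.3750, f(x_9) = -0.231294, coefficient = 2
x_10 = 3.5833, f(x_10) = -0.427514, coefficient = 2
x_11 = 3.7917, f(x_11) = -0.605245, coefficient = 2
x_12 = 4.0000, f(x_12) = -0.756802, coefficient = 1

I ≈ (0.208333/2) × 6.928886 = 0.721759
Exact value: 0.724381
Error: 0.002622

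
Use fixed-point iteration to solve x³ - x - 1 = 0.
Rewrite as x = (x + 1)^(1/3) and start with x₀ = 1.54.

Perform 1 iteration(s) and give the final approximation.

Equation: x³ - x - 1 = 0
Fixed-point form: x = (x + 1)^(1/3)
x₀ = 1.54

x_1 = g(1.540000) = 1.364409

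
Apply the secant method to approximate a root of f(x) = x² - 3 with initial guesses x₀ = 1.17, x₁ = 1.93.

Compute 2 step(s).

f(x) = x² - 3
x₀ = 1.17, x₁ = 1.93

Secant formula: x_{n+1} = x_n - f(x_n)(x_n - x_{n-1})/(f(x_n) - f(x_{n-1}))

Iteration 1:
  f(1.170000) = -1.631100
  f(1.930000) = 0.724900
  x_2 = 1.930000 - 0.724900×(1.930000 - 1.170000)/(0.724900 - (-1.631100))
       = 1.696161
Iteration 2:
  f(1.930000) = 0.724900
  f(1.696161) = -0.123037
  x_3 = 1.696161 - (-0.123037)×(1.696161 - 1.930000)/(-0.123037 - 0.724900)
       = 1.730092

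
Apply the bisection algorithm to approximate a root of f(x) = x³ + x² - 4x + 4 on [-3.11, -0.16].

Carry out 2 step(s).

f(x) = x³ + x² - 4x + 4
Initial interval: [-3.11, -0.16]

Iteration 1:
  c_1 = (-3.110000 + (-0.160000))/2 = -1.635000
  f(c_1) = f(-1.635000) = 8.842502
  f(a) × f(c) < 0, new interval: [-3.110000, -1.635000]
Iteration 2:
  c_2 = (-3.110000 + (-1.635000))/2 = -2.372500
  f(c_2) = f(-2.372500) = 5.764532
  f(a) × f(c) < 0, new interval: [-3.110000, -2.372500]

After 2 iteration(s), the approximation is c_2 = -2.372500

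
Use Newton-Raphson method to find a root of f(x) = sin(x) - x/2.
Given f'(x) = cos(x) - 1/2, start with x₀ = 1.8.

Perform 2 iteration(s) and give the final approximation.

f(x) = sin(x) - x/2
f'(x) = cos(x) - 1/2
x₀ = 1.8

Newton-Raphson formula: x_{n+1} = x_n - f(x_n)/f'(x_n)

Iteration 1:
  f(1.800000) = 0.073848
  f'(1.800000) = -0.727202
  x_1 = 1.800000 - 0.073848/(-0.727202) = 1.901550
Iteration 2:
  f(1.901550) = -0.004977
  f'(1.901550) = -0.824756
  x_2 = 1.901550 - (-0.004977)/(-0.824756) = 1.895515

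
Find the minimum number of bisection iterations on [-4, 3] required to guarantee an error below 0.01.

We need (b-a)/2^n ≤ 0.01
(3 - (-4))/2^n ≤ 0.01
7/2^n ≤ 0.01
2^n ≥ 700
n ≥ log₂(700) = 9.45
n ≥ 10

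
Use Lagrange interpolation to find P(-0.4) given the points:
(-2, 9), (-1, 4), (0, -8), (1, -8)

Lagrange interpolation formula:
P(x) = Σ yᵢ × Lᵢ(x)
where Lᵢ(x) = Π_{j≠i} (x - xⱼ)/(xᵢ - xⱼ)

L_0(-0.4) = (-0.4 - (-1))/(-2 - (-1)) × (-0.4 - 0)/(-2 - 0) × (-0.4 - 1)/(-2 - 1) = -0.056000
L_1(-0.4) = (-0.4 - (-2))/(-1 - (-2)) × (-0.4 - 0)/(-1 - 0) × (-0.4 - 1)/(-1 - 1) = 0.448000
L_2(-0.4) = (-0.4 - (-2))/(0 - (-2)) × (-0.4 - (-1))/(0 - (-1)) × (-0.4 - 1)/(0 - 1) = 0.672000
L_3(-0.4) = (-0.4 - (-2))/(1 - (-2)) × (-0.4 - (-1))/(1 - (-1)) × (-0.4 - 0)/(1 - 0) = -0.064000

P(-0.4) = 9×L_0(-0.4) + 4×L_1(-0.4) + (-8)×L_2(-0.4) + (-8)×L_3(-0.4)
P(-0.4) = -3.576000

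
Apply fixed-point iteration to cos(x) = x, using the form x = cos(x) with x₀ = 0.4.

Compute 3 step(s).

Equation: cos(x) = x
Fixed-point form: x = cos(x)
x₀ = 0.4

x_1 = g(0.400000) = 0.921061
x_2 = g(0.921061) = 0.604976
x_3 = g(0.604976) = 0.822516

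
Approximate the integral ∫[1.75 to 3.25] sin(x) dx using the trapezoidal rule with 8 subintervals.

f(x) = sin(x)
a = 1.75, b = 3.25, n = 8
h = (b - a)/n = 0.187500

Trapezoidal rule: (h/2)[f(x₀) + 2f(x₁) + 2f(x₂) + ... + f(xₙ)]

x_0 = 1.7500, f(x_0) = 0.983986, coefficient = 1
x_1 = 1.9375, f(x_1) = 0.933514, coefficient = 2
x_2 = 2.1250, f(x_2) = 0.850320, coefficient = 2
x_3 = 2.3125, f(x_3) = 0.737319, coefficient = 2
x_4 = 2.5000, f(x_4) = 0.598472, coefficient = 2
x_5 = 2.6875, f(x_5) = 0.438647, coefficient = 2
x_6 = 2.8750, f(x_6) = 0.263446, coefficient = 2
x_7 = 3.0625, f(x_7) = 0.079010, coefficient = 2
x_8 = 3.2500, f(x_8) = -0.108195, coefficient = 1

I ≈ (0.187500/2) × 8.677247 = 0.813492
Exact value: 0.815884
Error: 0.002392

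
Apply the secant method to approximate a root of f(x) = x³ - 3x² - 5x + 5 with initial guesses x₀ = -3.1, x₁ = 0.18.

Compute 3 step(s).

f(x) = x³ - 3x² - 5x + 5
x₀ = -3.1, x₁ = 0.18

Secant formula: x_{n+1} = x_n - f(x_n)(x_n - x_{n-1})/(f(x_n) - f(x_{n-1}))

Iteration 1:
  f(-3.100000) = -38.121000
  f(0.180000) = 4.008632
  x_2 = 0.180000 - 4.008632×(0.180000 - (-3.100000))/(4.008632 - (-38.121000))
       = -0.132092
Iteration 2:
  f(0.180000) = 4.008632
  f(-0.132092) = 5.605810
  x_3 = -0.132092 - 5.605810×(-0.132092 - 0.180000)/(5.605810 - 4.008632)
       = 0.963295
Iteration 3:
  f(-0.132092) = 5.605810
  f(0.963295) = -1.706410
  x_4 = 0.963295 - (-1.706410)×(0.963295 - (-0.132092))/(-1.706410 - 5.605810)
       = 0.707671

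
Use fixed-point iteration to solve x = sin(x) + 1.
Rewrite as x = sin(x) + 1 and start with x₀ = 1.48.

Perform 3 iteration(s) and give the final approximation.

Equation: x = sin(x) + 1
Fixed-point form: x = sin(x) + 1
x₀ = 1.48

x_1 = g(1.480000) = 1.995881
x_2 = g(1.995881) = 1.911004
x_3 = g(1.911004) = 1.942685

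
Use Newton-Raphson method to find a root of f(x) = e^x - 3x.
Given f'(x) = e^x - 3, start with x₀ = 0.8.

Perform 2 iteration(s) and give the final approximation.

f(x) = e^x - 3x
f'(x) = e^x - 3
x₀ = 0.8

Newton-Raphson formula: x_{n+1} = x_n - f(x_n)/f'(x_n)

Iteration 1:
  f(0.800000) = -0.174459
  f'(0.800000) = -0.774459
  x_1 = 0.800000 - (-0.174459)/(-0.774459) = 0.574734
Iteration 2:
  f(0.574734) = 0.052456
  f'(0.574734) = -1.223342
  x_2 = 0.574734 - 0.052456/(-1.223342) = 0.617613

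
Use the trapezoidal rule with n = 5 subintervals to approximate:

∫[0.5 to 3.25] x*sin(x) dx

f(x) = x*sin(x)
a = 0.5, b = 3.25, n = 5
h = (b - a)/n = 0.550000

Trapezoidal rule: (h/2)[f(x₀) + 2f(x₁) + 2f(x₂) + ... + f(xₙ)]

x_0 = 0.5000, f(x_0) = 0.239713, coefficient = 1
x_1 = 1.0500, f(x_1) = 0.910794, coefficient = 2
x_2 = 1.6000, f(x_2) = 1.599318, coefficient = 2
x_3 = 2.1500, f(x_3) = 1.799332, coefficient = 2
x_4 = 2.7000, f(x_4) = 1.153926, coefficient = 2
x_5 = 3.2500, f(x_5) = -0.351634, coefficient = 1

I ≈ (0.550000/2) × 10.814819 = 2.974075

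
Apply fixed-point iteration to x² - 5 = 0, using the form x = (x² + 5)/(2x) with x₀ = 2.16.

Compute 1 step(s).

Equation: x² - 5 = 0
Fixed-point form: x = (x² + 5)/(2x)
x₀ = 2.16

x_1 = g(2.160000) = 2.237407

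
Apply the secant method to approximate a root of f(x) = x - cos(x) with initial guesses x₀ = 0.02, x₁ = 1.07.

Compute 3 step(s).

f(x) = x - cos(x)
x₀ = 0.02, x₁ = 1.07

Secant formula: x_{n+1} = x_n - f(x_n)(x_n - x_{n-1})/(f(x_n) - f(x_{n-1}))

Iteration 1:
  f(0.020000) = -0.979800
  f(1.070000) = 0.589876
  x_2 = 1.070000 - 0.589876×(1.070000 - 0.020000)/(0.589876 - (-0.979800))
       = 0.675416
Iteration 2:
  f(1.070000) = 0.589876
  f(0.675416) = -0.105032
  x_3 = 0.675416 - (-0.105032)×(0.675416 - 1.070000)/(-0.105032 - 0.589876)
       = 0.735055
Iteration 3:
  f(0.675416) = -0.105032
  f(0.735055) = -0.006739
  x_4 = 0.735055 - (-0.006739)×(0.735055 - 0.675416)/(-0.006739 - (-0.105032))
       = 0.739144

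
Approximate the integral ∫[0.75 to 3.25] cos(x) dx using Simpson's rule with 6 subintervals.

f(x) = cos(x)
a = 0.75, b = 3.25, n = 6
h = (b - a)/n = 0.416667

Simpson's rule: (h/3)[f(x₀) + 4f(x₁) + 2f(x₂) + ... + f(xₙ)]

x_0 = 0.7500, f(x_0) = 0.731689, coefficient = 1
x_1 = 1.1667, f(x_1) = 0.393219, coefficient = 4
x_2 = 1.5833, f(x_2) = -0.012537, coefficient = 2
x_3 = 2.0000, f(x_3) = -0.416147, coefficient = 4
x_4 = 2.4167, f(x_4) = -0.748549, coefficient = 2
x_5 = 2.8333, f(x_5) = -0.952863, coefficient = 4
x_6 = 3.2500, f(x_6) = -0.994130, coefficient = 1

I ≈ (0.416667/3) × -5.687776 = -0.789969
Exact value: -0.789834
Error: 0.000135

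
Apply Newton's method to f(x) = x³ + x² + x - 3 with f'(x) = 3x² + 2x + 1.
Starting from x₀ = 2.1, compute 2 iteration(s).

f(x) = x³ + x² + x - 3
f'(x) = 3x² + 2x + 1
x₀ = 2.1

Newton-Raphson formula: x_{n+1} = x_n - f(x_n)/f'(x_n)

Iteration 1:
  f(2.100000) = 12.771000
  f'(2.100000) = 18.430000
  x_1 = 2.100000 - 12.771000/18.430000 = 1.407054
Iteration 2:
  f(1.407054) = 3.172539
  f'(1.407054) = 9.753508
  x_2 = 1.407054 - 3.172539/9.753508 = 1.081782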